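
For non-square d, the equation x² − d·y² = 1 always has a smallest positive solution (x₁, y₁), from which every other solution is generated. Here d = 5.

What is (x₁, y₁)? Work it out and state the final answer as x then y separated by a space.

√5 = [2; 4, …], period ℓ=1 (odd) → k=1
i=0: a=2 ⇒ p=2, q=1
i=1: a=4 ⇒ p=9, q=4
fundamental: x₁=9, y₁=4  (since 81 − 5·16 = 1)

9 4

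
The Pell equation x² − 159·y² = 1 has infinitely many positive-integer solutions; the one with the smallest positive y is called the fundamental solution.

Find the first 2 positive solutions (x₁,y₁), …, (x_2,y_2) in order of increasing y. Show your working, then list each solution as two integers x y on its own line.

[12; 1,1,1,1,3,1,1,1,1,24] for √159; ℓ=10 ⇒ convergent index 9
k=0  a_k=12  p_k/q_k = 12/1
k=1  a_k=1  p_k/q_k = 13/1
k=2  a_k=1  p_k/q_k = 25/2
k=3  a_k=1  p_k/q_k = 38/3
k=4  a_k=1  p_k/q_k = 63/5
k=5  a_k=3  p_k/q_k = 227/18
…
k=7  a_k=1  p_k/q_k = 517/41
k=8  a_k=1  p_k/q_k = 807/64
k=9  a_k=1  p_k/q_k = 1324/105
fundamental: x₁=1324, y₁=105  (since 1752976 − 159·11025 = 1)
(x_2, y_2) = (1324·1324 + 159·105·105, 1324·105 + 105·1324) = (3505951, 278040)

1324 105
3505951 278040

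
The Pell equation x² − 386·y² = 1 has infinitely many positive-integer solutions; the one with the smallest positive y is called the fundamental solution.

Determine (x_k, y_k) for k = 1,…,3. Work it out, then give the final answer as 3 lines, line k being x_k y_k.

√386 = [19; 1,1,1,4,1,18,1,4,1,1,1,38, …], period ℓ=12 (even) → k=11
a_0=19:  p_0=19·1+0=19,  q_0=19·0+1=1
…
a_3=1:  p_3=1·39+20=59,  q_3=1·2+1=3
a_4=4:  p_4=4·59+39=275,  q_4=4·3+2=14
a_5=1:  p_5=1·275+59=334,  q_5=1·14+3=17
…
a_7=1:  p_7=1·6287+334=6621,  q_7=1·320+17=337
…
a_10=1:  p_10=1·39392+32771=72163,  q_10=1·2005+1668=3673
a_11=1:  p_11=1·72163+39392=111555,  q_11=1·3673+2005=5678
fundamental: x₁=111555, y₁=5678  (since 12444518025 − 386·32239684 = 1)
n=2: (111555,5678)∘(111555,5678) = (111555·111555+386·5678·5678, 111555·5678+5678·111555) = (24889036049,1266818580)
n=3: (24889036049,1266818580)∘(111555,5678) = (111555·24889036049+386·5678·1266818580, 111555·1266818580+5678·24889036049) = (5552992832780835,282639893378122)

111555 5678
24889036049 1266818580
5552992832780835 282639893378122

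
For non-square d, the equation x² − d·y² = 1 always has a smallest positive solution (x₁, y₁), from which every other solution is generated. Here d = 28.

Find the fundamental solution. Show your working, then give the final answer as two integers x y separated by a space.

127 24

[5; 3,2,3,10] for √28; ℓ=4 ⇒ convergent index 3
step 0: (5, 1)  from 5·(1,0) + (0,1)
…
step 2: (37, 7)  from 2·(16,3) + (5,1)
step 3: (127, 24)  from 3·(37,7) + (16,3)
fundamental: x₁=127, y₁=24  (since 16129 − 28·576 = 1)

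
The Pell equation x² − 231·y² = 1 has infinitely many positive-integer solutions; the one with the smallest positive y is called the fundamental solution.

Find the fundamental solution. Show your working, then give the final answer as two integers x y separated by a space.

76 5

√231 = [15; 5,30, …], period ℓ=2 (even) → k=1
step 0: (15, 1)  from 15·(1,0) + (0,1)
step 1: (76, 5)  from 5·(15,1) + (1,0)
fundamental: x₁=76, y₁=5  (since 5776 − 231·25 = 1)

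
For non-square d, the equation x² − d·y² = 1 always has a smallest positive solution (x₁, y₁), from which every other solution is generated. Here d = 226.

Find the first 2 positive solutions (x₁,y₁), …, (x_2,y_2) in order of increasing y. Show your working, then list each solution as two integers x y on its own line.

451 30
406801 27060

[15; 30] for √226; ℓ=1 ⇒ convergent index 1
k=0  a_k=15  p_k/q_k = 15/1
k=1  a_k=30  p_k/q_k = 451/30
(x₁, y₁) = (451, 30);  451² − 226·30² = 1 ✓
n=2: (451,30)∘(451,30) = (451·451+226·30·30, 451·30+30·451) = (406801,27060)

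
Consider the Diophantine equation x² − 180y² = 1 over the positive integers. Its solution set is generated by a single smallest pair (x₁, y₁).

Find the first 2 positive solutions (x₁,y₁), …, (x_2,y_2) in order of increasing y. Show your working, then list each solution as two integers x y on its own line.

161 12
51841 3864

d=180: √d = [13; 2,2,2,26] (ℓ=4, even), read p_3/q_3
i=0: a=13 ⇒ p=13, q=1
…
i=2: a=2 ⇒ p=67, q=5
i=3: a=2 ⇒ p=161, q=12
→ (161, 12).  Check: 161²=25921, 180·12²=25920, difference 1.
n=2: (161,12)∘(161,12) = (161·161+180·12·12, 161·12+12·161) = (51841,3864)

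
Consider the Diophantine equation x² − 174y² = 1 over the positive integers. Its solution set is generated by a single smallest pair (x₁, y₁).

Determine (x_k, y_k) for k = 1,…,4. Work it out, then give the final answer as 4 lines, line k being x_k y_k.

√174 = [13; 5,4,5,26, …], period ℓ=4 (even) → k=3
i=0: a=13 ⇒ p=13, q=1
…
i=2: a=4 ⇒ p=277, q=21
i=3: a=5 ⇒ p=1451, q=110
(x₁, y₁) = (1451, 110);  1451² − 174·110² = 1 ✓
(x_2, y_2) = (1451·1451 + 174·110·110, 1451·110 + 110·1451) = (4210801, 319220)
(x_3, y_3) = (1451·4210801 + 174·110·319220, 1451·319220 + 110·4210801) = (12219743051, 926376330)
(x_4, y_4) = (1451·12219743051 + 174·110·926376330, 1451·926376330 + 110·12219743051) = (35461690123201, 2688343790440)

1451 110
4210801 319220
12219743051 926376330
35461690123201 2688343790440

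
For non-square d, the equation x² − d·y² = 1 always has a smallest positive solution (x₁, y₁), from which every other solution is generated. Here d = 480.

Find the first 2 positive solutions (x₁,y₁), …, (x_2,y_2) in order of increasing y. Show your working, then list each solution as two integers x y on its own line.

[21; 1,9,1,42] for √480; ℓ=4 ⇒ convergent index 3
i=0: a=21 ⇒ p=21, q=1
i=1: a=1 ⇒ p=22, q=1
i=2: a=9 ⇒ p=219, q=10
i=3: a=1 ⇒ p=241, q=11
→ (241, 11).  Check: 241²=58081, 480·11²=58080, difference 1.
k=2:  x_2 = 241·241+480·11·11 = 116161,  y_2 = 241·11+11·241 = 5302

241 11
116161 5302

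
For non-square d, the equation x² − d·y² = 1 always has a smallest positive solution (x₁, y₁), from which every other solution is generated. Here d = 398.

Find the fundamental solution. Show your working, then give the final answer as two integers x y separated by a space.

[19; 1,18,1,38] for √398; ℓ=4 ⇒ convergent index 3
k=0  a_k=19  p_k/q_k = 19/1
k=1  a_k=1  p_k/q_k = 20/1
k=2  a_k=18  p_k/q_k = 379/19
k=3  a_k=1  p_k/q_k = 399/20
(x₁, y₁) = (399, 20);  399² − 398·20² = 1 ✓

399 20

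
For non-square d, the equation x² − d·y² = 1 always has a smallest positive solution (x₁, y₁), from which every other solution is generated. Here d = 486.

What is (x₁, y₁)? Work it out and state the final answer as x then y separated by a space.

[22; 22,44] for √486; ℓ=2 ⇒ convergent index 1
a_0=22:  p_0=22·1+0=22,  q_0=22·0+1=1
a_1=22:  p_1=22·22+1=485,  q_1=22·1+0=22
(x₁, y₁) = (485, 22);  485² − 486·22² = 1 ✓

485 22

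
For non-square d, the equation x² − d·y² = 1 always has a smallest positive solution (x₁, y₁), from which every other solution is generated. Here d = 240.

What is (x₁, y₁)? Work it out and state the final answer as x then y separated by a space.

[15; 2,30] for √240; ℓ=2 ⇒ convergent index 1
k=0  a_k=15  p_k/q_k = 15/1
k=1  a_k=2  p_k/q_k = 31/2
fundamental: x₁=31, y₁=2  (since 961 − 240·4 = 1)

31 2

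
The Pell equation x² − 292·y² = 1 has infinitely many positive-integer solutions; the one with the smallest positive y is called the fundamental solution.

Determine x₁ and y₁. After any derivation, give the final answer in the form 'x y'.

2281249 133500

√292 = [17; 11,2,1,3,8,3,1,2,11,34, …], period ℓ=10 (even) → k=9
i=0: a=17 ⇒ p=17, q=1
i=1: a=11 ⇒ p=188, q=11
i=2: a=2 ⇒ p=393, q=23
i=3: a=1 ⇒ p=581, q=34
i=4: a=3 ⇒ p=2136, q=125
i=5: a=8 ⇒ p=17669, q=1034
i=6: a=3 ⇒ p=55143, q=3227
…
i=8: a=2 ⇒ p=200767, q=11749
i=9: a=11 ⇒ p=2281249, q=133500
→ (2281249, 133500).  Check: 2281249²=5204097000001, 292·133500²=5204097000000, difference 1.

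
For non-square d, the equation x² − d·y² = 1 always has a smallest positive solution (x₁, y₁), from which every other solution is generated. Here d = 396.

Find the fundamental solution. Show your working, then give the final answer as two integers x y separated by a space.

199 10

[19; 1,8,1,38] for √396; ℓ=4 ⇒ convergent index 3
a_0=19:  p_0=19·1+0=19,  q_0=19·0+1=1
…
a_2=8:  p_2=8·20+19=179,  q_2=8·1+1=9
a_3=1:  p_3=1·179+20=199,  q_3=1·9+1=10
fundamental: x₁=199, y₁=10  (since 39601 − 396·100 = 1)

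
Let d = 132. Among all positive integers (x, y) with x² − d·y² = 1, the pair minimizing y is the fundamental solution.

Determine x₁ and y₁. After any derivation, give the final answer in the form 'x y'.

√132 = [11; 2,22, …], period ℓ=2 (even) → k=1
a_0=11:  p_0=11·1+0=11,  q_0=11·0+1=1
a_1=2:  p_1=2·11+1=23,  q_1=2·1+0=2
(x₁, y₁) = (23, 2);  23² − 132·2² = 1 ✓

23 2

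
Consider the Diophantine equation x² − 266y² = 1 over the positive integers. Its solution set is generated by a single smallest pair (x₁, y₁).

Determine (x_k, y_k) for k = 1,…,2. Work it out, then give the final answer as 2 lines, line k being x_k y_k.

685 42
938449 57540

[16; 3,4,3,32] for √266; ℓ=4 ⇒ convergent index 3
k=0  a_k=16  p_k/q_k = 16/1
k=1  a_k=3  p_k/q_k = 49/3
k=2  a_k=4  p_k/q_k = 212/13
k=3  a_k=3  p_k/q_k = 685/42
→ (685, 42).  Check: 685²=469225, 266·42²=469224, difference 1.
n=2: (685,42)∘(685,42) = (685·685+266·42·42, 685·42+42·685) = (938449,57540)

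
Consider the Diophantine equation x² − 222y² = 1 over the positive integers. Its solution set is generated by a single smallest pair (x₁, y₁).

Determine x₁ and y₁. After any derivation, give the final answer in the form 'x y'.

149 10

√222 = [14; 1,8,1,28, …], period ℓ=4 (even) → k=3
step 0: (14, 1)  from 14·(1,0) + (0,1)
step 1: (15, 1)  from 1·(14,1) + (1,0)
step 2: (134, 9)  from 8·(15,1) + (14,1)
step 3: (149, 10)  from 1·(134,9) + (15,1)
→ (149, 10).  Check: 149²=22201, 222·10²=22200, difference 1.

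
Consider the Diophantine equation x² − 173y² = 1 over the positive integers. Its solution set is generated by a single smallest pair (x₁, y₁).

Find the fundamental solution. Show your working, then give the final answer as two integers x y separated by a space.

2499849 190060

[13; 6,1,1,6,26] for √173; ℓ=5 ⇒ convergent index 9
i=0: a=13 ⇒ p=13, q=1
…
i=5: a=26 ⇒ p=29239, q=2223
i=6: a=6 ⇒ p=176552, q=13423
…
i=8: a=1 ⇒ p=382343, q=29069
i=9: a=6 ⇒ p=2499849, q=190060
fundamental: x₁=2499849, y₁=190060  (since 6249245022801 − 173·36122803600 = 1)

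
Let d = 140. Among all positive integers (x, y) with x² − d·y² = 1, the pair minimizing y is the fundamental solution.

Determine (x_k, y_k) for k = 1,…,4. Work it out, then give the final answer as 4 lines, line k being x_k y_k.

71 6
10081 852
1431431 120978
203253121 17178024

[11; 1,4,1,22] for √140; ℓ=4 ⇒ convergent index 3
k=0  a_k=11  p_k/q_k = 11/1
k=1  a_k=1  p_k/q_k = 12/1
k=2  a_k=4  p_k/q_k = 59/5
k=3  a_k=1  p_k/q_k = 71/6
→ (71, 6).  Check: 71²=5041, 140·6²=5040, difference 1.
k=2:  x_2 = 71·71+140·6·6 = 10081,  y_2 = 71·6+6·71 = 852
k=3:  x_3 = 71·10081+140·6·852 = 1431431,  y_3 = 71·852+6·10081 = 120978
k=4:  x_4 = 71·1431431+140·6·120978 = 203253121,  y_4 = 71·120978+6·1431431 = 17178024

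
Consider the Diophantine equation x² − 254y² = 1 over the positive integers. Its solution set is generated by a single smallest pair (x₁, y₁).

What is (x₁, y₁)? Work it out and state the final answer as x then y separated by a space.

[15; 1,14,1,30] for √254; ℓ=4 ⇒ convergent index 3
k=0  a_k=15  p_k/q_k = 15/1
…
k=2  a_k=14  p_k/q_k = 239/15
k=3  a_k=1  p_k/q_k = 255/16
fundamental: x₁=255, y₁=16  (since 65025 − 254·256 = 1)

255 16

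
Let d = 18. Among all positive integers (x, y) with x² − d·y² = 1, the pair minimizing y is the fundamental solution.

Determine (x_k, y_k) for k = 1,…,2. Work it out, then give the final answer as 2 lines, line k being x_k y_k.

17 4
577 136

√18 = [4; 4,8, …], period ℓ=2 (even) → k=1
i=0: a=4 ⇒ p=4, q=1
i=1: a=4 ⇒ p=17, q=4
(x₁, y₁) = (17, 4);  17² − 18·4² = 1 ✓
k=2:  x_2 = 17·17+18·4·4 = 577,  y_2 = 17·4+4·17 = 136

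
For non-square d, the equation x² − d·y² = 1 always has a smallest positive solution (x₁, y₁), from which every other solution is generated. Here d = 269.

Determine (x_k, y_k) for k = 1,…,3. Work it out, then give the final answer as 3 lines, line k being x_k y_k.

13449 820
361751201 22056360
9730383791049 593271970460

√269 → a₀=16, period (2,2,32); ℓ=3 odd so k=5
k=0  a_k=16  p_k/q_k = 16/1
k=1  a_k=2  p_k/q_k = 33/2
k=2  a_k=2  p_k/q_k = 82/5
…
k=4  a_k=2  p_k/q_k = 5396/329
k=5  a_k=2  p_k/q_k = 13449/820
→ (13449, 820).  Check: 13449²=180875601, 269·820²=180875600, difference 1.
(13449+820√269)^2 = 361751201 + 22056360√269
(13449+820√269)^3 = 9730383791049 + 593271970460√269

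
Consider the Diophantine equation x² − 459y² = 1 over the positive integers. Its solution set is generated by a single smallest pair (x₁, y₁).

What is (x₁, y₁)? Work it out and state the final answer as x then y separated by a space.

√459 = [21; 2,2,1,4,21,4,1,2,2,42, …], period ℓ=10 (even) → k=9
step 0: (21, 1)  from 21·(1,0) + (0,1)
…
step 5: (14997, 700)  from 21·(707,33) + (150,7)
…
step 7: (75692, 3533)  from 1·(60695,2833) + (14997,700)
step 8: (212079, 9899)  from 2·(75692,3533) + (60695,2833)
step 9: (499850, 23331)  from 2·(212079,9899) + (75692,3533)
→ (499850, 23331).  Check: 499850²=249850022500, 459·23331²=249850022499, difference 1.

499850 23331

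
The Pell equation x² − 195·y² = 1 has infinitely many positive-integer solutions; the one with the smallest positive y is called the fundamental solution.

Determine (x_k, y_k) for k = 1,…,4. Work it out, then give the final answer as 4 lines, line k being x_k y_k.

d=195: √d = [13; 1,26] (ℓ=2, even), read p_1/q_1
i=0: a=13 ⇒ p=13, q=1
i=1: a=1 ⇒ p=14, q=1
→ (14, 1).  Check: 14²=196, 195·1²=195, difference 1.
(x_2, y_2) = (14·14 + 195·1·1, 14·1 + 1·14) = (391, 28)
(x_3, y_3) = (14·391 + 195·1·28, 14·28 + 1·391) = (10934, 783)
(x_4, y_4) = (14·10934 + 195·1·783, 14·783 + 1·10934) = (305761, 21896)

14 1
391 28
10934 783
305761 21896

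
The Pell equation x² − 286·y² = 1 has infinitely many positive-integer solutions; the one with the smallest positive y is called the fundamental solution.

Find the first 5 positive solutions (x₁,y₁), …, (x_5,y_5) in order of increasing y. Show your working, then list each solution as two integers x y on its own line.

561835 33222
631317134449 37330564740
709392124465745995 41947235681362578
797122648497793485067201 47134850318039357456520
895702806436806213240996001675 52964017256829337557486465822

√286 = [16; 1,10,3,3,2,3,3,10,1,32, …], period ℓ=10 (even) → k=9
step 0: (16, 1)  from 16·(1,0) + (0,1)
…
step 8: (512132, 30283)  from 10·(49703,2939) + (15102,893)
step 9: (561835, 33222)  from 1·(512132,30283) + (49703,2939)
fundamental: x₁=561835, y₁=33222  (since 315658567225 − 286·1103701284 = 1)
(561835+33222√286)^2 = 631317134449 + 37330564740√286
(561835+33222√286)^3 = 709392124465745995 + 41947235681362578√286
(561835+33222√286)^4 = 797122648497793485067201 + 47134850318039357456520√286
(561835+33222√286)^5 = 895702806436806213240996001675 + 52964017256829337557486465822√286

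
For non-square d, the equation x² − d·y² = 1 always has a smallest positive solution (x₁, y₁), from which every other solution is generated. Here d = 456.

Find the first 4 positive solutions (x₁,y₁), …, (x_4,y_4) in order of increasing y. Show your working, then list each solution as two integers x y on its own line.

√456 → a₀=21, period (2,1,4,1,2,42); ℓ=6 even so k=5
a_0=21:  p_0=21·1+0=21,  q_0=21·0+1=1
a_1=2:  p_1=2·21+1=43,  q_1=2·1+0=2
a_2=1:  p_2=1·43+21=64,  q_2=1·2+1=3
a_3=4:  p_3=4·64+43=299,  q_3=4·3+2=14
a_4=1:  p_4=1·299+64=363,  q_4=1·14+3=17
a_5=2:  p_5=2·363+299=1025,  q_5=2·17+14=48
(x₁, y₁) = (1025, 48);  1025² − 456·48² = 1 ✓
(1025+48√456)^2 = 2101249 + 98400√456
(1025+48√456)^3 = 4307559425 + 201719952√456
(1025+48√456)^4 = 8830494720001 + 413525803200√456

1025 48
2101249 98400
4307559425 201719952
8830494720001 413525803200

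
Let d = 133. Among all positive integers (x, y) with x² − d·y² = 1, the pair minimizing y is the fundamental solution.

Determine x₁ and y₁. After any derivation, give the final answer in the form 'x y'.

2588599 224460

√133 = [11; 1,1,7,5,1,…,1,1,22, …], period ℓ=16 (even) → k=15
a_0=11:  p_0=11·1+0=11,  q_0=11·0+1=1
…
a_8=2:  p_8=2·3010+1949=7969,  q_8=2·261+169=691
…
a_13=7:  p_13=7·168583+29927=1210008,  q_13=7·14618+2595=104921
a_14=1:  p_14=1·1210008+168583=1378591,  q_14=1·104921+14618=119539
a_15=1:  p_15=1·1378591+1210008=2588599,  q_15=1·119539+104921=224460
(x₁, y₁) = (2588599, 224460);  2588599² − 133·224460² = 1 ✓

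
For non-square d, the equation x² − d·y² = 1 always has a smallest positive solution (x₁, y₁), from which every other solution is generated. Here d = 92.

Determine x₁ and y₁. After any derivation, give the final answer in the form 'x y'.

[9; 1,1,2,4,2,1,1,18] for √92; ℓ=8 ⇒ convergent index 7
i=0: a=9 ⇒ p=9, q=1
…
i=4: a=4 ⇒ p=211, q=22
i=5: a=2 ⇒ p=470, q=49
i=6: a=1 ⇒ p=681, q=71
i=7: a=1 ⇒ p=1151, q=120
fundamental: x₁=1151, y₁=120  (since 1324801 − 92·14400 = 1)

1151 120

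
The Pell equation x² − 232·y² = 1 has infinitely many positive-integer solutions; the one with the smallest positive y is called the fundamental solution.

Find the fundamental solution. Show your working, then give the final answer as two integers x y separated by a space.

√232 = [15; 4,3,7,3,4,30, …], period ℓ=6 (even) → k=5
i=0: a=15 ⇒ p=15, q=1
…
i=4: a=3 ⇒ p=4539, q=298
i=5: a=4 ⇒ p=19603, q=1287
(x₁, y₁) = (19603, 1287);  19603² − 232·1287² = 1 ✓

19603 1287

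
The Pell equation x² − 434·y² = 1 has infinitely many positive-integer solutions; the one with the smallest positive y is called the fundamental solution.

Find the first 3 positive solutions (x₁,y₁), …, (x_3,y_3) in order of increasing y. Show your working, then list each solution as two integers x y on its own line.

125 6
31249 1500
7812125 374994

√434 = [20; 1,4,1,40, …], period ℓ=4 (even) → k=3
k=0  a_k=20  p_k/q_k = 20/1
k=1  a_k=1  p_k/q_k = 21/1
k=2  a_k=4  p_k/q_k = 104/5
k=3  a_k=1  p_k/q_k = 125/6
(x₁, y₁) = (125, 6);  125² − 434·6² = 1 ✓
(125+6√434)^2 = 31249 + 1500√434
(125+6√434)^3 = 7812125 + 374994√434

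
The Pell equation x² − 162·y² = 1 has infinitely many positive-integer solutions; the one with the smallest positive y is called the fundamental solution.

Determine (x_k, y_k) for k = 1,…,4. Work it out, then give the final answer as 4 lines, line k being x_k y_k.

19601 1540
768398401 60371080
30122754096401 2366667076620
1180872205318713601 92778082677286160

√162 = [12; 1,2,1,2,12,2,1,2,1,24, …], period ℓ=10 (even) → k=9
i=0: a=12 ⇒ p=12, q=1
i=1: a=1 ⇒ p=13, q=1
…
i=4: a=2 ⇒ p=140, q=11
i=5: a=12 ⇒ p=1731, q=136
i=6: a=2 ⇒ p=3602, q=283
i=7: a=1 ⇒ p=5333, q=419
i=8: a=2 ⇒ p=14268, q=1121
i=9: a=1 ⇒ p=19601, q=1540
(x₁, y₁) = (19601, 1540);  19601² − 162·1540² = 1 ✓
k=2:  x_2 = 19601·19601+162·1540·1540 = 768398401,  y_2 = 19601·1540+1540·19601 = 60371080
k=3:  x_3 = 19601·768398401+162·1540·60371080 = 30122754096401,  y_3 = 19601·60371080+1540·768398401 = 2366667076620
k=4:  x_4 = 19601·30122754096401+162·1540·2366667076620 = 1180872205318713601,  y_4 = 19601·2366667076620+1540·30122754096401 = 92778082677286160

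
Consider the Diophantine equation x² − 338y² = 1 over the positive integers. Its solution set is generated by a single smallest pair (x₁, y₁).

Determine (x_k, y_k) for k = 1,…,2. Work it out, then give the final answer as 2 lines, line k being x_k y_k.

d=338: √d = [18; 2,1,1,2,36] (ℓ=5, odd), read p_9/q_9
k=0  a_k=18  p_k/q_k = 18/1
…
k=4  a_k=2  p_k/q_k = 239/13
…
k=6  a_k=2  p_k/q_k = 17631/959
…
k=8  a_k=1  p_k/q_k = 43958/2391
k=9  a_k=2  p_k/q_k = 114243/6214
(x₁, y₁) = (114243, 6214);  114243² − 338·6214² = 1 ✓
(x_2, y_2) = (114243·114243 + 338·6214·6214, 114243·6214 + 6214·114243) = (26102926097, 1419812004)

114243 6214
26102926097 1419812004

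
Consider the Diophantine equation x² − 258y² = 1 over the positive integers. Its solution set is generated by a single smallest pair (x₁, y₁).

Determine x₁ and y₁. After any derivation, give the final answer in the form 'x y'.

√258 = [16; 16,32, …], period ℓ=2 (even) → k=1
step 0: (16, 1)  from 16·(1,0) + (0,1)
step 1: (257, 16)  from 16·(16,1) + (1,0)
fundamental: x₁=257, y₁=16  (since 66049 − 258·256 = 1)

257 16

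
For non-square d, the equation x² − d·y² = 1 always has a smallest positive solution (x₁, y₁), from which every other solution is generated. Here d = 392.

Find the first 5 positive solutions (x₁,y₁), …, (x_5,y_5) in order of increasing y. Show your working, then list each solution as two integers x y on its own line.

d=392: √d = [19; 1,3,1,38] (ℓ=4, even), read p_3/q_3
a_0=19:  p_0=19·1+0=19,  q_0=19·0+1=1
a_1=1:  p_1=1·19+1=20,  q_1=1·1+0=1
a_2=3:  p_2=3·20+19=79,  q_2=3·1+1=4
a_3=1:  p_3=1·79+20=99,  q_3=1·4+1=5
fundamental: x₁=99, y₁=5  (since 9801 − 392·25 = 1)
(x_2, y_2) = (99·99 + 392·5·5, 99·5 + 5·99) = (19601, 990)
(x_3, y_3) = (99·19601 + 392·5·990, 99·990 + 5·19601) = (3880899, 196015)
(x_4, y_4) = (99·3880899 + 392·5·196015, 99·196015 + 5·3880899) = (768398401, 38809980)
(x_5, y_5) = (99·768398401 + 392·5·38809980, 99·38809980 + 5·768398401) = (152139002499, 7684180025)

99 5
19601 990
3880899 196015
768398401 38809980
152139002499 7684180025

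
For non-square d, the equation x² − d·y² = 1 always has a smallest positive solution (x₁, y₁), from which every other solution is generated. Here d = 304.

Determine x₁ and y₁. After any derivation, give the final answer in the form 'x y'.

57799 3315

√304 = [17; 2,3,2,1,1,1,1,1,2,3,2,34, …], period ℓ=12 (even) → k=11
a_0=17:  p_0=17·1+0=17,  q_0=17·0+1=1
…
a_3=2:  p_3=2·122+35=279,  q_3=2·7+2=16
…
a_5=1:  p_5=1·401+279=680,  q_5=1·23+16=39
a_6=1:  p_6=1·680+401=1081,  q_6=1·39+23=62
a_7=1:  p_7=1·1081+680=1761,  q_7=1·62+39=101
…
a_9=2:  p_9=2·2842+1761=7445,  q_9=2·163+101=427
a_10=3:  p_10=3·7445+2842=25177,  q_10=3·427+163=1444
a_11=2:  p_11=2·25177+7445=57799,  q_11=2·1444+427=3315
(x₁, y₁) = (57799, 3315);  57799² − 304·3315² = 1 ✓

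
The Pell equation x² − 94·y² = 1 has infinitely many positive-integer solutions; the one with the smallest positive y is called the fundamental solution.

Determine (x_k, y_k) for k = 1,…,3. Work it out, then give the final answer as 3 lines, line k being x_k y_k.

2143295 221064
9187426914049 947610731760
39382732335491159615 4062018686654877336

[9; 1,2,3,1,1,…,2,1,18] for √94; ℓ=16 ⇒ convergent index 15
i=0: a=9 ⇒ p=9, q=1
i=1: a=1 ⇒ p=10, q=1
i=2: a=2 ⇒ p=29, q=3
…
i=5: a=1 ⇒ p=223, q=23
i=6: a=5 ⇒ p=1241, q=128
i=7: a=1 ⇒ p=1464, q=151
i=8: a=8 ⇒ p=12953, q=1336
i=9: a=1 ⇒ p=14417, q=1487
i=10: a=5 ⇒ p=85038, q=8771
…
i=12: a=1 ⇒ p=184493, q=19029
i=13: a=3 ⇒ p=652934, q=67345
i=14: a=2 ⇒ p=1490361, q=153719
i=15: a=1 ⇒ p=2143295, q=221064
fundamental: x₁=2143295, y₁=221064  (since 4593713457025 − 94·48869292096 = 1)
(x_2, y_2) = (2143295·2143295 + 94·221064·221064, 2143295·221064 + 221064·2143295) = (9187426914049, 947610731760)
(x_3, y_3) = (2143295·9187426914049 + 94·221064·947610731760, 2143295·947610731760 + 221064·9187426914049) = (39382732335491159615, 4062018686654877336)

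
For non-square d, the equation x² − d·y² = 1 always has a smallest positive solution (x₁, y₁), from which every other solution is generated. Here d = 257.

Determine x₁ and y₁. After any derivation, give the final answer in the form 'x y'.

513 32

[16; 32] for √257; ℓ=1 ⇒ convergent index 1
a_0=16:  p_0=16·1+0=16,  q_0=16·0+1=1
a_1=32:  p_1=32·16+1=513,  q_1=32·1+0=32
fundamental: x₁=513, y₁=32  (since 263169 − 257·1024 = 1)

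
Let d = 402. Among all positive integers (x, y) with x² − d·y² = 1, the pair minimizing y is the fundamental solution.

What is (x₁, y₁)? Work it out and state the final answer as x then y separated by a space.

401 20

[20; 20,40] for √402; ℓ=2 ⇒ convergent index 1
k=0  a_k=20  p_k/q_k = 20/1
k=1  a_k=20  p_k/q_k = 401/20
(x₁, y₁) = (401, 20);  401² − 402·20² = 1 ✓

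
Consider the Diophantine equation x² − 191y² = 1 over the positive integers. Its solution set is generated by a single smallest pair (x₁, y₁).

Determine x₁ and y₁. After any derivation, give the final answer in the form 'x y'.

8994000 650783

√191 = [13; 1,4,1,1,3,…,4,1,26, …], period ℓ=16 (even) → k=15
a_0=13:  p_0=13·1+0=13,  q_0=13·0+1=1
a_1=1:  p_1=1·13+1=14,  q_1=1·1+0=1
…
a_4=1:  p_4=1·83+69=152,  q_4=1·6+5=11
a_5=3:  p_5=3·152+83=539,  q_5=3·11+6=39
…
a_7=2:  p_7=2·1230+539=2999,  q_7=2·89+39=217
…
a_11=3:  p_11=3·207083+83433=704682,  q_11=3·14984+6037=50989
a_12=1:  p_12=1·704682+207083=911765,  q_12=1·50989+14984=65973
…
a_14=4:  p_14=4·1616447+911765=7377553,  q_14=4·116962+65973=533821
a_15=1:  p_15=1·7377553+1616447=8994000,  q_15=1·533821+116962=650783
→ (8994000, 650783).  Check: 8994000²=80892036000000, 191·650783²=80892035999999, difference 1.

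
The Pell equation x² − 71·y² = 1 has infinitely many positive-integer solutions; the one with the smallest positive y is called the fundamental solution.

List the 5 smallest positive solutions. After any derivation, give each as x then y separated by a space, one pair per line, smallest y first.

3480 413
24220799 2874480
168576757560 20006380387
1173294208396801 139244404619040
8166127521864977400 969141036142138013

√71 = [8; 2,2,1,7,1,2,2,16, …], period ℓ=8 (even) → k=7
a_0=8:  p_0=8·1+0=8,  q_0=8·0+1=1
a_1=2:  p_1=2·8+1=17,  q_1=2·1+0=2
…
a_3=1:  p_3=1·42+17=59,  q_3=1·5+2=7
…
a_6=2:  p_6=2·514+455=1483,  q_6=2·61+54=176
a_7=2:  p_7=2·1483+514=3480,  q_7=2·176+61=413
(x₁, y₁) = (3480, 413);  3480² − 71·413² = 1 ✓
(x_2, y_2) = (3480·3480 + 71·413·413, 3480·413 + 413·3480) = (24220799, 2874480)
(x_3, y_3) = (3480·24220799 + 71·413·2874480, 3480·2874480 + 413·24220799) = (168576757560, 20006380387)
(x_4, y_4) = (3480·168576757560 + 71·413·20006380387, 3480·20006380387 + 413·168576757560) = (1173294208396801, 139244404619040)
(x_5, y_5) = (3480·1173294208396801 + 71·413·139244404619040, 3480·139244404619040 + 413·1173294208396801) = (8166127521864977400, 969141036142138013)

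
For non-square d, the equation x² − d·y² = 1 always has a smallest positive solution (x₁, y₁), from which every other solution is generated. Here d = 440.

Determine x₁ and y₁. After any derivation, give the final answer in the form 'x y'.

d=440: √d = [20; 1,40] (ℓ=2, even), read p_1/q_1
i=0: a=20 ⇒ p=20, q=1
i=1: a=1 ⇒ p=21, q=1
→ (21, 1).  Check: 21²=441, 440·1²=440, difference 1.

21 1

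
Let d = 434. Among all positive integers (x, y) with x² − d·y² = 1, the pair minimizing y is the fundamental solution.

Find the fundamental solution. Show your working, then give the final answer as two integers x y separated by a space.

√434 → a₀=20, period (1,4,1,40); ℓ=4 even so k=3
k=0  a_k=20  p_k/q_k = 20/1
…
k=2  a_k=4  p_k/q_k = 104/5
k=3  a_k=1  p_k/q_k = 125/6
→ (125, 6).  Check: 125²=15625, 434·6²=15624, difference 1.

125 6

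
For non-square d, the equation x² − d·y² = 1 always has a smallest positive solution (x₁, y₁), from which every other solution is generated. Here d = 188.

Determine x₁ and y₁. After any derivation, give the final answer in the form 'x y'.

4607 336

√188 = [13; 1,2,2,6,2,2,1,26, …], period ℓ=8 (even) → k=7
step 0: (13, 1)  from 13·(1,0) + (0,1)
…
step 2: (41, 3)  from 2·(14,1) + (13,1)
…
step 5: (1330, 97)  from 2·(617,45) + (96,7)
step 6: (3277, 239)  from 2·(1330,97) + (617,45)
step 7: (4607, 336)  from 1·(3277,239) + (1330,97)
→ (4607, 336).  Check: 4607²=21224449, 188·336²=21224448, difference 1.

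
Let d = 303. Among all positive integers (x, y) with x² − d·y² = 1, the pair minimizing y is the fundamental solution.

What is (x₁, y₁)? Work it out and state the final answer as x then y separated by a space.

2524 145

[17; 2,2,5,2,2,34] for √303; ℓ=6 ⇒ convergent index 5
step 0: (17, 1)  from 17·(1,0) + (0,1)
…
step 3: (470, 27)  from 5·(87,5) + (35,2)
step 4: (1027, 59)  from 2·(470,27) + (87,5)
step 5: (2524, 145)  from 2·(1027,59) + (470,27)
(x₁, y₁) = (2524, 145);  2524² − 303·145² = 1 ✓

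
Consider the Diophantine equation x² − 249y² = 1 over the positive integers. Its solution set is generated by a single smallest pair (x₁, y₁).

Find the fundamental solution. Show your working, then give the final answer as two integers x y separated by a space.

[15; 1,3,1,1,5,…,3,1,30] for √249; ℓ=16 ⇒ convergent index 15
a_0=15:  p_0=15·1+0=15,  q_0=15·0+1=1
a_1=1:  p_1=1·15+1=16,  q_1=1·1+0=1
…
a_4=1:  p_4=1·79+63=142,  q_4=1·5+4=9
…
a_7=3:  p_7=3·931+789=3582,  q_7=3·59+50=227
…
a_11=5:  p_11=5·150586+113835=866765,  q_11=5·9543+7214=54929
…
a_13=1:  p_13=1·1017351+866765=1884116,  q_13=1·64472+54929=119401
a_14=3:  p_14=3·1884116+1017351=6669699,  q_14=3·119401+64472=422675
a_15=1:  p_15=1·6669699+1884116=8553815,  q_15=1·422675+119401=542076
(x₁, y₁) = (8553815, 542076);  8553815² − 249·542076² = 1 ✓

8553815 542076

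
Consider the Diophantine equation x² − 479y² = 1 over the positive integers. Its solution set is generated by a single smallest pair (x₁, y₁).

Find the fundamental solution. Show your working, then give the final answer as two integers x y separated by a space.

2989440 136591

[21; 1,7,1,3,2,21,2,3,1,7,1,42] for √479; ℓ=12 ⇒ convergent index 11
k=0  a_k=21  p_k/q_k = 21/1
…
k=2  a_k=7  p_k/q_k = 175/8
k=3  a_k=1  p_k/q_k = 197/9
…
k=6  a_k=21  p_k/q_k = 37075/1694
…
k=8  a_k=3  p_k/q_k = 264712/12095
k=9  a_k=1  p_k/q_k = 340591/15562
k=10  a_k=7  p_k/q_k = 2648849/121029
k=11  a_k=1  p_k/q_k = 2989440/136591
(x₁, y₁) = (2989440, 136591);  2989440² − 479·136591² = 1 ✓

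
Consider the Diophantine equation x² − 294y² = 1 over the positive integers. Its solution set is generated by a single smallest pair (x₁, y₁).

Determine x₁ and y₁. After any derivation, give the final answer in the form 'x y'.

√294 = [17; 6,1,4,1,6,34, …], period ℓ=6 (even) → k=5
i=0: a=17 ⇒ p=17, q=1
…
i=3: a=4 ⇒ p=583, q=34
i=4: a=1 ⇒ p=703, q=41
i=5: a=6 ⇒ p=4801, q=280
fundamental: x₁=4801, y₁=280  (since 23049601 − 294·78400 = 1)

4801 280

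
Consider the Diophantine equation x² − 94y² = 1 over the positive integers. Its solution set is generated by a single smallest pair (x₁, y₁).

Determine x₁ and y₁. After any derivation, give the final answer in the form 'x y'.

d=94: √d = [9; 1,2,3,1,1,…,2,1,18] (ℓ=16, even), read p_15/q_15
step 0: (9, 1)  from 9·(1,0) + (0,1)
step 1: (10, 1)  from 1·(9,1) + (1,0)
step 2: (29, 3)  from 2·(10,1) + (9,1)
step 3: (97, 10)  from 3·(29,3) + (10,1)
step 4: (126, 13)  from 1·(97,10) + (29,3)
…
step 6: (1241, 128)  from 5·(223,23) + (126,13)
…
step 8: (12953, 1336)  from 8·(1464,151) + (1241,128)
step 9: (14417, 1487)  from 1·(12953,1336) + (1464,151)
…
step 11: (99455, 10258)  from 1·(85038,8771) + (14417,1487)
…
step 13: (652934, 67345)  from 3·(184493,19029) + (99455,10258)
step 14: (1490361, 153719)  from 2·(652934,67345) + (184493,19029)
step 15: (2143295, 221064)  from 1·(1490361,153719) + (652934,67345)
→ (2143295, 221064).  Check: 2143295²=4593713457025, 94·221064²=4593713457024, difference 1.

2143295 221064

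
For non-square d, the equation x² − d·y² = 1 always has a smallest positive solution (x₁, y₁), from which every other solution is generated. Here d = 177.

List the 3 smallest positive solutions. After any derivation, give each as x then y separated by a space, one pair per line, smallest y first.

62423 4692
7793261857 585777432
972957569736599 73131969270780

√177 = [13; 3,3,2,8,2,3,3,26, …], period ℓ=8 (even) → k=7
i=0: a=13 ⇒ p=13, q=1
i=1: a=3 ⇒ p=40, q=3
…
i=4: a=8 ⇒ p=2581, q=194
i=5: a=2 ⇒ p=5468, q=411
i=6: a=3 ⇒ p=18985, q=1427
i=7: a=3 ⇒ p=62423, q=4692
fundamental: x₁=62423, y₁=4692  (since 3896630929 − 177·22014864 = 1)
n=2: (62423,4692)∘(62423,4692) = (62423·62423+177·4692·4692, 62423·4692+4692·62423) = (7793261857,585777432)
n=3: (7793261857,585777432)∘(62423,4692) = (62423·7793261857+177·4692·585777432, 62423·585777432+4692·7793261857) = (972957569736599,73131969270780)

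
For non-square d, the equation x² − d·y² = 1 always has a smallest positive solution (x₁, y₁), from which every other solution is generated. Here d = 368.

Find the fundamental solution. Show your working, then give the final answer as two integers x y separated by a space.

1151 60

d=368: √d = [19; 5,2,5,38] (ℓ=4, even), read p_3/q_3
k=0  a_k=19  p_k/q_k = 19/1
…
k=2  a_k=2  p_k/q_k = 211/11
k=3  a_k=5  p_k/q_k = 1151/60
(x₁, y₁) = (1151, 60);  1151² − 368·60² = 1 ✓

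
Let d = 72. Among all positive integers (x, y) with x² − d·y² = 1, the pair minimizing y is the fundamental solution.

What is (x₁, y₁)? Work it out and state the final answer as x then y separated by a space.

√72 = [8; 2,16, …], period ℓ=2 (even) → k=1
k=0  a_k=8  p_k/q_k = 8/1
k=1  a_k=2  p_k/q_k = 17/2
→ (17, 2).  Check: 17²=289, 72·2²=288, difference 1.

17 2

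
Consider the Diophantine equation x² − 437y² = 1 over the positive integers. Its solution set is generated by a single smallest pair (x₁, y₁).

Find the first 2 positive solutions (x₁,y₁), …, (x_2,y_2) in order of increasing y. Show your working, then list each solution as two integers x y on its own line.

4599 220
42301601 2023560

√437 = [20; 1,9,2,9,1,40, …], period ℓ=6 (even) → k=5
i=0: a=20 ⇒ p=20, q=1
i=1: a=1 ⇒ p=21, q=1
…
i=3: a=2 ⇒ p=439, q=21
i=4: a=9 ⇒ p=4160, q=199
i=5: a=1 ⇒ p=4599, q=220
(x₁, y₁) = (4599, 220);  4599² − 437·220² = 1 ✓
(x_2, y_2) = (4599·4599 + 437·220·220, 4599·220 + 220·4599) = (42301601, 2023560)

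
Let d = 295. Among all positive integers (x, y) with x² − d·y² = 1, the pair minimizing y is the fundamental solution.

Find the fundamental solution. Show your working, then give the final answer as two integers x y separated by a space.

√295 → a₀=17, period (5,1,2,3,2,6,2,3,2,1,5,34); ℓ=12 even so k=11
step 0: (17, 1)  from 17·(1,0) + (0,1)
step 1: (86, 5)  from 5·(17,1) + (1,0)
step 2: (103, 6)  from 1·(86,5) + (17,1)
…
step 4: (979, 57)  from 3·(292,17) + (103,6)
…
step 10: (355517, 20699)  from 1·(247414,14405) + (108103,6294)
step 11: (2024999, 117900)  from 5·(355517,20699) + (247414,14405)
fundamental: x₁=2024999, y₁=117900  (since 4100620950001 − 295·13900410000 = 1)

2024999 117900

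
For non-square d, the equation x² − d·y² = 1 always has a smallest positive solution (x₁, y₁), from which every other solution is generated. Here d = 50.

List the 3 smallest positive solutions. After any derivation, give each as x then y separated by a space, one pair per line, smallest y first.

99 14
19601 2772
3880899 548842

d=50: √d = [7; 14] (ℓ=1, odd), read p_1/q_1
a_0=7:  p_0=7·1+0=7,  q_0=7·0+1=1
a_1=14:  p_1=14·7+1=99,  q_1=14·1+0=14
fundamental: x₁=99, y₁=14  (since 9801 − 50·196 = 1)
n=2: (99,14)∘(99,14) = (99·99+50·14·14, 99·14+14·99) = (19601,2772)
n=3: (19601,2772)∘(99,14) = (99·19601+50·14·2772, 99·2772+14·19601) = (3880899,548842)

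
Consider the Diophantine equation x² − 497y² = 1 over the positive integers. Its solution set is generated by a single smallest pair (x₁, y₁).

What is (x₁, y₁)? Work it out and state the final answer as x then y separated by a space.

1201887 53912

d=497: √d = [22; 3,2,2,5,6,5,2,2,3,44] (ℓ=10, even), read p_9/q_9
k=0  a_k=22  p_k/q_k = 22/1
k=1  a_k=3  p_k/q_k = 67/3
k=2  a_k=2  p_k/q_k = 156/7
k=3  a_k=2  p_k/q_k = 379/17
k=4  a_k=5  p_k/q_k = 2051/92
k=5  a_k=6  p_k/q_k = 12685/569
k=6  a_k=5  p_k/q_k = 65476/2937
k=7  a_k=2  p_k/q_k = 143637/6443
k=8  a_k=2  p_k/q_k = 352750/15823
k=9  a_k=3  p_k/q_k = 1201887/53912
fundamental: x₁=1201887, y₁=53912  (since 1444532360769 − 497·2906503744 = 1)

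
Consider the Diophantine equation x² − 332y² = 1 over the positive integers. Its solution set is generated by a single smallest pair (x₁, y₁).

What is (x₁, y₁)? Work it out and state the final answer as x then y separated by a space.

13447 738

√332 → a₀=18, period (4,1,1,8,1,1,4,36); ℓ=8 even so k=7
k=0  a_k=18  p_k/q_k = 18/1
…
k=3  a_k=1  p_k/q_k = 164/9
…
k=5  a_k=1  p_k/q_k = 1567/86
k=6  a_k=1  p_k/q_k = 2970/163
k=7  a_k=4  p_k/q_k = 13447/738
→ (13447, 738).  Check: 13447²=180821809, 332·738²=180821808, difference 1.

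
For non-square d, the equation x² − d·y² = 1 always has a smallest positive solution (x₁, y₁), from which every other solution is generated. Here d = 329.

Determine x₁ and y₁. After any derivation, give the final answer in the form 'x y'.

√329 = [18; 7,4,2,1,1,4,1,1,2,4,7,36, …], period ℓ=12 (even) → k=11
k=0  a_k=18  p_k/q_k = 18/1
…
k=5  a_k=1  p_k/q_k = 2884/159
k=6  a_k=4  p_k/q_k = 13241/730
k=7  a_k=1  p_k/q_k = 16125/889
…
k=10  a_k=4  p_k/q_k = 328794/18127
k=11  a_k=7  p_k/q_k = 2376415/131016
fundamental: x₁=2376415, y₁=131016  (since 5647348252225 − 329·17165192256 = 1)

2376415 131016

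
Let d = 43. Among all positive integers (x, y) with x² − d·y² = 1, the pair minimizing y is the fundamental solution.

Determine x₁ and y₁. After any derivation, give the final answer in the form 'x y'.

3482 531

d=43: √d = [6; 1,1,3,1,5,1,3,1,1,12] (ℓ=10, even), read p_9/q_9
a_0=6:  p_0=6·1+0=6,  q_0=6·0+1=1
a_1=1:  p_1=1·6+1=7,  q_1=1·1+0=1
a_2=1:  p_2=1·7+6=13,  q_2=1·1+1=2
…
a_4=1:  p_4=1·46+13=59,  q_4=1·7+2=9
a_5=5:  p_5=5·59+46=341,  q_5=5·9+7=52
a_6=1:  p_6=1·341+59=400,  q_6=1·52+9=61
…
a_8=1:  p_8=1·1541+400=1941,  q_8=1·235+61=296
a_9=1:  p_9=1·1941+1541=3482,  q_9=1·296+235=531
fundamental: x₁=3482, y₁=531  (since 12124324 − 43·281961 = 1)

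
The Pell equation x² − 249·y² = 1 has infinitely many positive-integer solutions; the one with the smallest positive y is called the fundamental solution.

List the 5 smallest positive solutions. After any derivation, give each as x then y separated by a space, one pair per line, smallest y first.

√249 = [15; 1,3,1,1,5,…,3,1,30, …], period ℓ=16 (even) → k=15
i=0: a=15 ⇒ p=15, q=1
…
i=2: a=3 ⇒ p=63, q=4
…
i=4: a=1 ⇒ p=142, q=9
i=5: a=5 ⇒ p=789, q=50
…
i=7: a=3 ⇒ p=3582, q=227
i=8: a=10 ⇒ p=36751, q=2329
i=9: a=3 ⇒ p=113835, q=7214
i=10: a=1 ⇒ p=150586, q=9543
i=11: a=5 ⇒ p=866765, q=54929
i=12: a=1 ⇒ p=1017351, q=64472
i=13: a=1 ⇒ p=1884116, q=119401
i=14: a=3 ⇒ p=6669699, q=422675
i=15: a=1 ⇒ p=8553815, q=542076
fundamental: x₁=8553815, y₁=542076  (since 73167751054225 − 249·293846389776 = 1)
(8553815+542076√249)^2 = 146335502108449 + 9273635639880√249
(8553815+542076√249)^3 = 2503453625935556812055 + 158649927281879742324√249
(8553815+542076√249)^4 = 42828158354663763449114371201 + 2714124255465295062538692240√249
(8553815+542076√249)^5 = 732688286712993936041346554632551575 + 46432233536525587120811525646048876√249

8553815 542076
146335502108449 9273635639880
2503453625935556812055 158649927281879742324
42828158354663763449114371201 2714124255465295062538692240
732688286712993936041346554632551575 46432233536525587120811525646048876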